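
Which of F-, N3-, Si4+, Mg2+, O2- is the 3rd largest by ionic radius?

F-

All of these have 10 electrons (isoelectronic). With the same electron cloud, the ion with the most protons pulls it in tightest. Nuclear charges: Si4+ (Z=14), Mg2+ (Z=12), F- (Z=9), O2- (Z=8), N3- (Z=7). Highest Z is smallest.
That gives Si4+ < Mg2+ < F- < O2- < N3-. From the largest end, number 3 is F-.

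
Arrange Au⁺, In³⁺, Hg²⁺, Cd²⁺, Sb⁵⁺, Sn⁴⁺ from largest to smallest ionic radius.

Au⁺ > Hg²⁺ > Cd²⁺ > In³⁺ > Sn⁴⁺ > Sb⁵⁺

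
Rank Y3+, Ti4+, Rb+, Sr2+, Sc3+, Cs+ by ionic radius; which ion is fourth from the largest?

Ti4+ has 18 e⁻ (Z=22), Sc3+ has 18 e⁻ (Z=21), Y3+ has 36 e⁻ (Z=39), Sr2+ has 36 e⁻ (Z=38), Rb+ has 36 e⁻ (Z=37), Cs+ has 54 e⁻ (Z=55). Ti4+ < Sc3+ (isoelectronic, higher Z=22 is smaller); Sc3+ < Y3+ (same group, period 4 vs 5); Y3+ < Sr2+ (both 36 e⁻, Z=39>38); Sr2+ < Rb+ (both 36 e⁻, Z=38>37); Rb+ < Cs+ (same group, period 5 vs 6).
That gives Ti4+ < Sc3+ < Y3+ < Sr2+ < Rb+ < Cs+. From the largest end, number 4 is Y3+.

Y3+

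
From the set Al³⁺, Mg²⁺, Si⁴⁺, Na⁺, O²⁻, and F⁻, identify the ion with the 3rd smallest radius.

Mg²⁺

Each ion has 10 electrons. The ranking follows nuclear charge in reverse — greater Z gives a smaller radius. Si⁴⁺ (Z=14), Al³⁺ (Z=13), Mg²⁺ (Z=12), Na⁺ (Z=11), F⁻ (Z=9), O²⁻ (Z=8).
So the order is Si⁴⁺ < Al³⁺ < Mg²⁺ < Na⁺ < F⁻ < O²⁻; the 3rd-smallest ion is Mg²⁺.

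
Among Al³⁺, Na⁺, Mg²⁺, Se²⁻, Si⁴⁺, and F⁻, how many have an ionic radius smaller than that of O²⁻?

5

Si⁴⁺ has 10 e⁻ (Z=14), Al³⁺ has 10 e⁻ (Z=13), Mg²⁺ has 10 e⁻ (Z=12), Na⁺ has 10 e⁻ (Z=11), F⁻ has 10 e⁻ (Z=9), O²⁻ has 10 e⁻ (Z=8), Se²⁻ has 36 e⁻ (Z=34). Si⁴⁺ < Al³⁺ (both 10 e⁻, Z=14>13); Al³⁺ < Mg²⁺ (both 10 e⁻, Z=13>12); Mg²⁺ < Na⁺ (isoelectronic, higher Z=12 is smaller); Na⁺ < F⁻ (isoelectronic, higher Z=11 is smaller); F⁻ < O²⁻ (isoelectronic, higher Z=9 is smaller); O²⁻ < Se²⁻ (same group, 2 shells fewer).
Placing each against O²⁻: smaller — Si⁴⁺, Al³⁺, Mg²⁺, Na⁺, F⁻; larger — Se²⁻. So 5 are smaller.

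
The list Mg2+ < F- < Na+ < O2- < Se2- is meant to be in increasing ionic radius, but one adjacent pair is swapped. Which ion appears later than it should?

Na+

Check each adjacent pair. F- and Na+ are reversed: both have 10 electrons but Z(Na)=11 > Z(F)=9, so Na+ should be the smaller of the two. No other neighbouring pair contradicts the periodic trends, so Na+ is the ion listed too late.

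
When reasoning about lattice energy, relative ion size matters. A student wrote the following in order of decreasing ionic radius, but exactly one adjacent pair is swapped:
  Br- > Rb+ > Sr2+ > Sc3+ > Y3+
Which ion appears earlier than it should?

Sc3+

Scanning neighbour by neighbour, only Sc3+/Y3+ violates a trend: Sc3+ and Y3+ are in one column with the same charge; the lighter period-4 ion has one fewer shell and is smaller. That makes Sc3+ the one sitting a position early relative to where it belongs.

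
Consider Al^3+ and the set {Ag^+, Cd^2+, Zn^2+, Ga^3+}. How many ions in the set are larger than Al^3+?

4

Tabulating Z and e⁻: Al^3+ (Z=13, 10 e⁻), Ga^3+ (Z=31, 28 e⁻), Zn^2+ (Z=30, 28 e⁻), Cd^2+ (Z=48, 46 e⁻), Ag^+ (Z=47, 46 e⁻). Al^3+ < Ga^3+ (same group, 1 shell fewer); Ga^3+ < Zn^2+ (both 28 e⁻, Z=31>30); Zn^2+ < Cd^2+ (same group, period 4 vs 5); Cd^2+ < Ag^+ (both 46 e⁻, Z=48>47).
Overall: Al^3+ < Ga^3+ < Zn^2+ < Cd^2+ < Ag^+. Al^3+ has 0 below it and 4 above. That's 4.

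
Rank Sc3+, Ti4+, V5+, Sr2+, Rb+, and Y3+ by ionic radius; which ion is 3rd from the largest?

Y3+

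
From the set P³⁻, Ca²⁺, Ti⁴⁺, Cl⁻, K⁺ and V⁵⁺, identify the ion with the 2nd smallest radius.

Ti⁴⁺

All of these have 18 electrons (isoelectronic). With the same electron cloud, the ion with the most protons pulls it in tightest. Nuclear charges: V⁵⁺ (Z=23), Ti⁴⁺ (Z=22), Ca²⁺ (Z=20), K⁺ (Z=19), Cl⁻ (Z=17), P³⁻ (Z=15). Highest Z is smallest.
So the order is V⁵⁺ < Ti⁴⁺ < Ca²⁺ < K⁺ < Cl⁻ < P³⁻; the 2nd-smallest ion is Ti⁴⁺.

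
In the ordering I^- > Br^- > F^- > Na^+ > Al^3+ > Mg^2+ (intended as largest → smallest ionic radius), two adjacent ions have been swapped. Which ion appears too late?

The pair Al^3+, Mg^2+ is the wrong way round — both have 10 electrons but Z(Al)=13 > Z(Mg)=12, so Al^3+ should be the smaller of the two. All other adjacent pairs agree with periodic trends, so Mg^2+ is the misplaced ion.

Mg^2+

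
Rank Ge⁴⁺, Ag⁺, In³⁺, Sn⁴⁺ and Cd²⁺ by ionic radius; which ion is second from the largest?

Cd²⁺

Ge⁴⁺: 28 e⁻, Z=32, Sn⁴⁺: 46 e⁻, Z=50, In³⁺: 46 e⁻, Z=49, Cd²⁺: 46 e⁻, Z=48, Ag⁺: 46 e⁻, Z=47. Ge⁴⁺ < Sn⁴⁺ (same group, period 4 vs 5); Sn⁴⁺ < In³⁺ (isoelectronic, higher Z=50 is smaller); In³⁺ < Cd²⁺ (both 46 e⁻, Z=49>48); Cd²⁺ < Ag⁺ (isoelectronic, higher Z=48 is smaller).
Full ascending order: Ge⁴⁺ < Sn⁴⁺ < In³⁺ < Cd²⁺ < Ag⁺. Counting from the largest, position 2 is Cd²⁺.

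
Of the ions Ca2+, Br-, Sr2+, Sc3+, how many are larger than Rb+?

Sc3+ has 18 e⁻ (Z=21), Ca2+ has 18 e⁻ (Z=20), Sr2+ has 36 e⁻ (Z=38), Rb+ has 36 e⁻ (Z=37), Br- has 36 e⁻ (Z=35). Sc3+ < Ca2+ (isoelectronic, higher Z=21 is smaller); Ca2+ < Sr2+ (same group, period 4 vs 5); Sr2+ < Rb+ (isoelectronic, higher Z=38 is smaller); Rb+ < Br- (both 36 e⁻, Z=37>35).
Relative to Rb+, the ions that are larger are Br-. So 1 is larger.

1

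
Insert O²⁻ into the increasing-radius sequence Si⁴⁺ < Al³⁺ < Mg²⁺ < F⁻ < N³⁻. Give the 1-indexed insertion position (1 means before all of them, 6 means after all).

5

Isoelectronic series (10 e⁻ each). Size is set by nuclear charge: more protons means a smaller ion. Si⁴⁺ (Z=14), Al³⁺ (Z=13), Mg²⁺ (Z=12), F⁻ (Z=9), O²⁻ (Z=8), N³⁻ (Z=7).
Putting O²⁻ in gives Si⁴⁺ < Al³⁺ < Mg²⁺ < F⁻ < O²⁻ < N³⁻; it lands at slot 5.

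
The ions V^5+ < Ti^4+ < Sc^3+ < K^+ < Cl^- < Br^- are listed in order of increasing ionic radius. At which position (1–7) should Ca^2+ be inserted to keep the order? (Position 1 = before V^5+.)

4

Tabulating Z and e⁻: V^5+ (Z=23, 18 e⁻), Ti^4+ (Z=22, 18 e⁻), Sc^3+ (Z=21, 18 e⁻), Ca^2+ (Z=20, 18 e⁻), K^+ (Z=19, 18 e⁻), Cl^- (Z=17, 18 e⁻), Br^- (Z=35, 36 e⁻). V^5+ < Ti^4+ (isoelectronic, higher Z=23 is smaller); Ti^4+ < Sc^3+ (both 18 e⁻, Z=22>21); Sc^3+ < Ca^2+ (both 18 e⁻, Z=21>20); Ca^2+ < K^+ (both 18 e⁻, Z=20>19); K^+ < Cl^- (both 18 e⁻, Z=19>17); Cl^- < Br^- (same group, 1 shell fewer).
The complete sequence is V^5+ < Ti^4+ < Sc^3+ < Ca^2+ < K^+ < Cl^- < Br^-. Ca^2+ sits at position 4.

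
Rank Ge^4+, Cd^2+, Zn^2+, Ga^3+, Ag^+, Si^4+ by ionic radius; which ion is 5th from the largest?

Ge^4+

Si^4+ has 10 e⁻ (Z=14), Ge^4+ has 28 e⁻ (Z=32), Ga^3+ has 28 e⁻ (Z=31), Zn^2+ has 28 e⁻ (Z=30), Cd^2+ has 46 e⁻ (Z=48), Ag^+ has 46 e⁻ (Z=47). Si^4+ < Ge^4+ (same group, 1 shell fewer); Ge^4+ < Ga^3+ (isoelectronic, higher Z=32 is smaller); Ga^3+ < Zn^2+ (isoelectronic, higher Z=31 is smaller); Zn^2+ < Cd^2+ (same group, period 4 vs 5); Cd^2+ < Ag^+ (isoelectronic, higher Z=48 is smaller).
Ordering: Si^4+ < Ge^4+ < Ga^3+ < Zn^2+ < Cd^2+ < Ag^+. The 5th largest is Ge^4+.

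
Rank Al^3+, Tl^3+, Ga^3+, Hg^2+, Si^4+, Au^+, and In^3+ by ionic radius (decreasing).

Tabulating Z and e⁻: Si^4+ has 10 e⁻ (Z=14), Al^3+ has 10 e⁻ (Z=13), Ga^3+ has 28 e⁻ (Z=31), In^3+ has 46 e⁻ (Z=49), Tl^3+ has 78 e⁻ (Z=81), Hg^2+ has 78 e⁻ (Z=80), Au^+ has 78 e⁻ (Z=79). Si^4+ < Al^3+ (isoelectronic, higher Z=14 is smaller); Al^3+ < Ga^3+ (same group, 1 shell fewer); Ga^3+ < In^3+ (same group, period 4 vs 5); In^3+ < Tl^3+ (same group, period 5 vs 6); Tl^3+ < Hg^2+ (both 78 e⁻, Z=81>80); Hg^2+ < Au^+ (both 78 e⁻, Z=80>79).

Au^+ > Hg^2+ > Tl^3+ > In^3+ > Ga^3+ > Al^3+ > Si^4+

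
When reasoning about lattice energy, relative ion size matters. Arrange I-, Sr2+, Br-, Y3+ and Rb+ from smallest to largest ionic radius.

Y3+ < Sr2+ < Rb+ < Br- < I-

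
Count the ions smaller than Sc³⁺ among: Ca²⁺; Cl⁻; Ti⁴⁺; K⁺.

1

Each ion has 18 electrons. The ranking follows nuclear charge in reverse — greater Z gives a smaller radius. Ti⁴⁺ (Z=22), Sc³⁺ (Z=21), Ca²⁺ (Z=20), K⁺ (Z=19), Cl⁻ (Z=17).
Placing each against Sc³⁺: smaller — Ti⁴⁺; larger — Ca²⁺, K⁺, Cl⁻. Count: 1.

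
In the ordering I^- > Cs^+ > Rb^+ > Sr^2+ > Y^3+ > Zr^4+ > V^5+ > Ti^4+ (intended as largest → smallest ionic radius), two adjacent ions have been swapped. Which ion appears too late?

Check each adjacent pair. V^5+ and Ti^4+ are reversed: V^5+ and Ti^4+ share 18 electrons; the higher nuclear charge on V (Z=23) contracts it more, so V^5+ < Ti^4+. No other neighbouring pair contradicts the periodic trends, so Ti^4+ is the ion listed too late.

Ti^4+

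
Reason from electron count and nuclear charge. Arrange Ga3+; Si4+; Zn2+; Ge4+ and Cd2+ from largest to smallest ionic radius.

First list Z and electron count for each: Si4+ (Z=14, 10 e⁻), Ge4+ (Z=32, 28 e⁻), Ga3+ (Z=31, 28 e⁻), Zn2+ (Z=30, 28 e⁻), Cd2+ (Z=48, 46 e⁻). Si4+ < Ge4+ (same group, 1 shell fewer); Ge4+ < Ga3+ (isoelectronic, higher Z=32 is smaller); Ga3+ < Zn2+ (both 28 e⁻, Z=31>30); Zn2+ < Cd2+ (same group, period 4 vs 5).

Cd2+ > Zn2+ > Ga3+ > Ge4+ > Si4+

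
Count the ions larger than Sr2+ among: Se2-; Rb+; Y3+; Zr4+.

2

Each ion has 36 electrons. The ranking follows nuclear charge in reverse — greater Z gives a smaller radius. Zr4+ (Z=40), Y3+ (Z=39), Sr2+ (Z=38), Rb+ (Z=37), Se2- (Z=34).
Placing each against Sr2+: smaller — Zr4+, Y3+; larger — Rb+, Se2-. That's 2.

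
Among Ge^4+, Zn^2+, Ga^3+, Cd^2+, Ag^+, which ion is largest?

Electron counts and nuclear charges: Ge^4+ (Z=32, 28 e⁻), Ga^3+ (Z=31, 28 e⁻), Zn^2+ (Z=30, 28 e⁻), Cd^2+ (Z=48, 46 e⁻), Ag^+ (Z=47, 46 e⁻). Ge^4+ < Ga^3+ (isoelectronic, higher Z=32 is smaller); Ga^3+ < Zn^2+ (both 28 e⁻, Z=31>30); Zn^2+ < Cd^2+ (same group, period 4 vs 5); Cd^2+ < Ag^+ (both 46 e⁻, Z=48>47).

Ag^+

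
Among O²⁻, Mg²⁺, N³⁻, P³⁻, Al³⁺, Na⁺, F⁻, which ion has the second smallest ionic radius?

Mg²⁺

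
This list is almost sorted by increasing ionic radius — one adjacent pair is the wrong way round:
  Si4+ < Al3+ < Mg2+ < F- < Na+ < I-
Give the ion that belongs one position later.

The pair F-, Na+ is the wrong way round — Na+ and F- share 10 electrons; the higher nuclear charge on Na (Z=11) contracts it more, so Na+ < F-. All other adjacent pairs agree with periodic trends, so F- is the misplaced ion.

F-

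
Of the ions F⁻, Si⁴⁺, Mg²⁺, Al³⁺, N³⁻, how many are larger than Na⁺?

2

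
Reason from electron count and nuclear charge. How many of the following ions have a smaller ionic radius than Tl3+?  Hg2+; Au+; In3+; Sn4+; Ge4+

3

Work out protons and electrons: Ge4+ has 28 e⁻ (Z=32), Sn4+ has 46 e⁻ (Z=50), In3+ has 46 e⁻ (Z=49), Tl3+ has 78 e⁻ (Z=81), Hg2+ has 78 e⁻ (Z=80), Au+ has 78 e⁻ (Z=79). Ge4+ < Sn4+ (same group, 1 shell fewer); Sn4+ < In3+ (both 46 e⁻, Z=50>49); In3+ < Tl3+ (same group, 1 shell fewer); Tl3+ < Hg2+ (both 78 e⁻, Z=81>80); Hg2+ < Au+ (both 78 e⁻, Z=80>79).
Relative to Tl3+, the ions that are smaller are Ge4+, Sn4+, In3+. Count: 3.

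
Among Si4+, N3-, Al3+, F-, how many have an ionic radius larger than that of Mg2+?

These species are isoelectronic with 10 electrons. The only difference is the number of protons: Si4+ (Z=14), Al3+ (Z=13), Mg2+ (Z=12), F- (Z=9), N3- (Z=7). The strongest nuclear pull (Si4+) gives the smallest ion.
Ordering all of them (including Mg2+) by radius gives Si4+ < Al3+ < Mg2+ < F- < N3-. Count: 2.

2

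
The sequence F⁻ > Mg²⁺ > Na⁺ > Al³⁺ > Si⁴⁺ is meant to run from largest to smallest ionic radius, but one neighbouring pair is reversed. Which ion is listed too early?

Mg²⁺

Check each adjacent pair. Mg²⁺ and Na⁺ are reversed: Mg²⁺ and Na⁺ share 10 electrons; the higher nuclear charge on Mg (Z=12) contracts it more, so Mg²⁺ < Na⁺. No other neighbouring pair contradicts the periodic trends, so Mg²⁺ is the ion listed too early.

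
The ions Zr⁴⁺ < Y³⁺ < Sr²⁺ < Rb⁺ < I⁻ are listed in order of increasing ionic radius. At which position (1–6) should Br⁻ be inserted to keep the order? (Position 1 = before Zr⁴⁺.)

5

Zr⁴⁺: 36 e⁻, Z=40, Y³⁺: 36 e⁻, Z=39, Sr²⁺: 36 e⁻, Z=38, Rb⁺: 36 e⁻, Z=37, Br⁻: 36 e⁻, Z=35, I⁻: 54 e⁻, Z=53. Zr⁴⁺ < Y³⁺ (both 36 e⁻, Z=40>39); Y³⁺ < Sr²⁺ (isoelectronic, higher Z=39 is smaller); Sr²⁺ < Rb⁺ (isoelectronic, higher Z=38 is smaller); Rb⁺ < Br⁻ (isoelectronic, higher Z=37 is smaller); Br⁻ < I⁻ (same group, period 4 vs 5).
Putting Br⁻ in gives Zr⁴⁺ < Y³⁺ < Sr²⁺ < Rb⁺ < Br⁻ < I⁻; it lands at slot 5.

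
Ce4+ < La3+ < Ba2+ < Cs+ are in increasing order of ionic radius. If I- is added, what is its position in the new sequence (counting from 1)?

5

Isoelectronic series (54 e⁻ each). Size is set by nuclear charge: more protons means a smaller ion. Ce4+ (Z=58), La3+ (Z=57), Ba2+ (Z=56), Cs+ (Z=55), I- (Z=53).
Merged order: Ce4+ < La3+ < Ba2+ < Cs+ < I- — I- is number 5.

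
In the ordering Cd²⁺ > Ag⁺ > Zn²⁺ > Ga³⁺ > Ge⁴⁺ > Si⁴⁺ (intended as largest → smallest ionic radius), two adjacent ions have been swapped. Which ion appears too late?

Check each adjacent pair. Cd²⁺ and Ag⁺ are reversed: Cd²⁺ and Ag⁺ share 46 electrons; the higher nuclear charge on Cd (Z=48) contracts it more, so Cd²⁺ < Ag⁺. No other neighbouring pair contradicts the periodic trends, so Ag⁺ is the ion listed too late.

Ag⁺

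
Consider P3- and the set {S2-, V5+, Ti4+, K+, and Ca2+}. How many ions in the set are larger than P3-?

0

These species are isoelectronic with 18 electrons. The only difference is the number of protons: V5+ (Z=23), Ti4+ (Z=22), Ca2+ (Z=20), K+ (Z=19), S2- (Z=16), P3- (Z=15). The strongest nuclear pull (V5+) gives the smallest ion.
Ordering all of them (including P3-) by radius gives V5+ < Ti4+ < Ca2+ < K+ < S2- < P3-. So 0 are larger.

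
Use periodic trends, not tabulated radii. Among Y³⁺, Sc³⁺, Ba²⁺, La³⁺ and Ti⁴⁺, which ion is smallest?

Ti⁴⁺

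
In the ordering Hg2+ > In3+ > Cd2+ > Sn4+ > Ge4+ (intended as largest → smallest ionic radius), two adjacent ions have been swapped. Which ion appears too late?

Cd2+

The pair In3+, Cd2+ is the wrong way round — they are isoelectronic (46 e⁻) and In has more protons than Cd (49 vs 48), making In3+ smaller. All other adjacent pairs agree with periodic trends, so Cd2+ is the misplaced ion.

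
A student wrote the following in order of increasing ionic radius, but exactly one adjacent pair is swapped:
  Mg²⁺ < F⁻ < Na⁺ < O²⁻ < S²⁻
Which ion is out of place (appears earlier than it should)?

F⁻

Check each adjacent pair. F⁻ and Na⁺ are reversed: Na⁺ and F⁻ share 10 electrons; the higher nuclear charge on Na (Z=11) contracts it more, so Na⁺ < F⁻. No other neighbouring pair contradicts the periodic trends, so F⁻ is the ion listed too early.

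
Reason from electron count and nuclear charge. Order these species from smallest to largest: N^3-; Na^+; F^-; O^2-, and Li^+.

Tabulating Z and e⁻: Li^+ has 2 e⁻ (Z=3), Na^+ has 10 e⁻ (Z=11), F^- has 10 e⁻ (Z=9), O^2- has 10 e⁻ (Z=8), N^3- has 10 e⁻ (Z=7). Li^+ < Na^+ (same group, period 2 vs 3); Na^+ < F^- (both 10 e⁻, Z=11>9); F^- < O^2- (both 10 e⁻, Z=9>8); O^2- < N^3- (isoelectronic, higher Z=8 is smaller).

Li^+ < Na^+ < F^- < O^2- < N^3-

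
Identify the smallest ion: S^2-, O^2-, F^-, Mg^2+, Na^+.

Work out protons and electrons: Mg^2+: 10 e⁻, Z=12, Na^+: 10 e⁻, Z=11, F^-: 10 e⁻, Z=9, O^2-: 10 e⁻, Z=8, S^2-: 18 e⁻, Z=16. Mg^2+ < Na^+ (isoelectronic, higher Z=12 is smaller); Na^+ < F^- (both 10 e⁻, Z=11>9); F^- < O^2- (isoelectronic, higher Z=9 is smaller); O^2- < S^2- (same group, period 2 vs 3).

Mg^2+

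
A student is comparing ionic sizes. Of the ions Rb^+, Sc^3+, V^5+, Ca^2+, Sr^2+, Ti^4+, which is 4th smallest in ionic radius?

First list Z and electron count for each: V^5+: 18 e⁻, Z=23, Ti^4+: 18 e⁻, Z=22, Sc^3+: 18 e⁻, Z=21, Ca^2+: 18 e⁻, Z=20, Sr^2+: 36 e⁻, Z=38, Rb^+: 36 e⁻, Z=37. V^5+ < Ti^4+ (isoelectronic, higher Z=23 is smaller); Ti^4+ < Sc^3+ (both 18 e⁻, Z=22>21); Sc^3+ < Ca^2+ (both 18 e⁻, Z=21>20); Ca^2+ < Sr^2+ (same group, 1 shell fewer); Sr^2+ < Rb^+ (both 36 e⁻, Z=38>37).
So the order is V^5+ < Ti^4+ < Sc^3+ < Ca^2+ < Sr^2+ < Rb^+; the 4th-smallest ion is Ca^2+.

Ca^2+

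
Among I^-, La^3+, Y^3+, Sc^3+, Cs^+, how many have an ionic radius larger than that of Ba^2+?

Tabulating Z and e⁻: Sc^3+ has 18 e⁻ (Z=21), Y^3+ has 36 e⁻ (Z=39), La^3+ has 54 e⁻ (Z=57), Ba^2+ has 54 e⁻ (Z=56), Cs^+ has 54 e⁻ (Z=55), I^- has 54 e⁻ (Z=53). Sc^3+ < Y^3+ (same group, 1 shell fewer); Y^3+ < La^3+ (same group, 1 shell fewer); La^3+ < Ba^2+ (both 54 e⁻, Z=57>56); Ba^2+ < Cs^+ (both 54 e⁻, Z=56>55); Cs^+ < I^- (both 54 e⁻, Z=55>53).
Ordering all of them (including Ba^2+) by radius gives Sc^3+ < Y^3+ < La^3+ < Ba^2+ < Cs^+ < I^-. Count: 2.

2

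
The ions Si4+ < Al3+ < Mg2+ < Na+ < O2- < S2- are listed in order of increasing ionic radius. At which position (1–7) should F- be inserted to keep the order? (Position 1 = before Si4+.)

5

Work out protons and electrons: Si4+ (Z=14, 10 e⁻), Al3+ (Z=13, 10 e⁻), Mg2+ (Z=12, 10 e⁻), Na+ (Z=11, 10 e⁻), F- (Z=9, 10 e⁻), O2- (Z=8, 10 e⁻), S2- (Z=16, 18 e⁻). Si4+ < Al3+ (both 10 e⁻, Z=14>13); Al3+ < Mg2+ (isoelectronic, higher Z=13 is smaller); Mg2+ < Na+ (isoelectronic, higher Z=12 is smaller); Na+ < F- (both 10 e⁻, Z=11>9); F- < O2- (both 10 e⁻, Z=9>8); O2- < S2- (same group, period 2 vs 3).
Merged order: Si4+ < Al3+ < Mg2+ < Na+ < F- < O2- < S2- — F- is number 5.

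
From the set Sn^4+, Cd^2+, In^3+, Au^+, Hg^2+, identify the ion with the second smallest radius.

In^3+

Sn^4+ (Z=50, 46 e⁻), In^3+ (Z=49, 46 e⁻), Cd^2+ (Z=48, 46 e⁻), Hg^2+ (Z=80, 78 e⁻), Au^+ (Z=79, 78 e⁻). Sn^4+ < In^3+ (isoelectronic, higher Z=50 is smaller); In^3+ < Cd^2+ (isoelectronic, higher Z=49 is smaller); Cd^2+ < Hg^2+ (same group, 1 shell fewer); Hg^2+ < Au^+ (both 78 e⁻, Z=80>79).
Full ascending order: Sn^4+ < In^3+ < Cd^2+ < Hg^2+ < Au^+. Counting from the smallest, position 2 is In^3+.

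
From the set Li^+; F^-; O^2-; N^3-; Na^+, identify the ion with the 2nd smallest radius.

Na^+

Work out protons and electrons: Li^+ has 2 e⁻ (Z=3), Na^+ has 10 e⁻ (Z=11), F^- has 10 e⁻ (Z=9), O^2- has 10 e⁻ (Z=8), N^3- has 10 e⁻ (Z=7). Li^+ < Na^+ (same group, period 2 vs 3); Na^+ < F^- (both 10 e⁻, Z=11>9); F^- < O^2- (both 10 e⁻, Z=9>8); O^2- < N^3- (both 10 e⁻, Z=8>7).
Ordering: Li^+ < Na^+ < F^- < O^2- < N^3-. The 2nd smallest is Na^+.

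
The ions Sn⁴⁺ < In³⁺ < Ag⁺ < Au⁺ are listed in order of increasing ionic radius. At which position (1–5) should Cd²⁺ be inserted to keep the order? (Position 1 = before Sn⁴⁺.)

3

Work out protons and electrons: Sn⁴⁺ (Z=50, 46 e⁻), In³⁺ (Z=49, 46 e⁻), Cd²⁺ (Z=48, 46 e⁻), Ag⁺ (Z=47, 46 e⁻), Au⁺ (Z=79, 78 e⁻). Sn⁴⁺ < In³⁺ (both 46 e⁻, Z=50>49); In³⁺ < Cd²⁺ (both 46 e⁻, Z=49>48); Cd²⁺ < Ag⁺ (isoelectronic, higher Z=48 is smaller); Ag⁺ < Au⁺ (same group, 1 shell fewer).
With Cd²⁺ included the full order is Sn⁴⁺ < In³⁺ < Cd²⁺ < Ag⁺ < Au⁺, so it takes position 3.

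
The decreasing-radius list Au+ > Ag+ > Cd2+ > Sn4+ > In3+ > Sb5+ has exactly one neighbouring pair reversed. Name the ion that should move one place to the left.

In3+

Compare adjacent ions: they are isoelectronic (46 e⁻) and Sn has more protons than In (50 vs 49), making Sn4+ smaller — yet in this decreasing list Sn4+ sits before In3+. Nothing else is reversed, so In3+ should move one place to the left.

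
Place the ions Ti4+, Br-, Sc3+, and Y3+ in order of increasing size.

Tabulating Z and e⁻: Ti4+ has 18 e⁻ (Z=22), Sc3+ has 18 e⁻ (Z=21), Y3+ has 36 e⁻ (Z=39), Br- has 36 e⁻ (Z=35). Ti4+ < Sc3+ (isoelectronic, higher Z=22 is smaller); Sc3+ < Y3+ (same group, 1 shell fewer); Y3+ < Br- (isoelectronic, higher Z=39 is smaller).

Ti4+ < Sc3+ < Y3+ < Br-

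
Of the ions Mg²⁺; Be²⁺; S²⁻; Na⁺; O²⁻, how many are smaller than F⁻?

3

Be²⁺ (Z=4, 2 e⁻), Mg²⁺ (Z=12, 10 e⁻), Na⁺ (Z=11, 10 e⁻), F⁻ (Z=9, 10 e⁻), O²⁻ (Z=8, 10 e⁻), S²⁻ (Z=16, 18 e⁻). Be²⁺ < Mg²⁺ (same group, period 2 vs 3); Mg²⁺ < Na⁺ (isoelectronic, higher Z=12 is smaller); Na⁺ < F⁻ (both 10 e⁻, Z=11>9); F⁻ < O²⁻ (both 10 e⁻, Z=9>8); O²⁻ < S²⁻ (same group, period 2 vs 3).
Placing each against F⁻: smaller — Be²⁺, Mg²⁺, Na⁺; larger — O²⁻, S²⁻. Count: 3.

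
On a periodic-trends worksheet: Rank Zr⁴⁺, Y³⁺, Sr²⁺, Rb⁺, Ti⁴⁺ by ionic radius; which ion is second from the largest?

First list Z and electron count for each: Ti⁴⁺: 18 e⁻, Z=22, Zr⁴⁺: 36 e⁻, Z=40, Y³⁺: 36 e⁻, Z=39, Sr²⁺: 36 e⁻, Z=38, Rb⁺: 36 e⁻, Z=37. Ti⁴⁺ < Zr⁴⁺ (same group, 1 shell fewer); Zr⁴⁺ < Y³⁺ (isoelectronic, higher Z=40 is smaller); Y³⁺ < Sr²⁺ (isoelectronic, higher Z=39 is smaller); Sr²⁺ < Rb⁺ (both 36 e⁻, Z=38>37).
That gives Ti⁴⁺ < Zr⁴⁺ < Y³⁺ < Sr²⁺ < Rb⁺. From the largest end, number 2 is Sr²⁺.

Sr²⁺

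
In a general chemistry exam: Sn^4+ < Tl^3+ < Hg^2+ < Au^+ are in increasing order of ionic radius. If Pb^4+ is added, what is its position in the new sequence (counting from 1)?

Tabulating Z and e⁻: Sn^4+ has 46 e⁻ (Z=50), Pb^4+ has 78 e⁻ (Z=82), Tl^3+ has 78 e⁻ (Z=81), Hg^2+ has 78 e⁻ (Z=80), Au^+ has 78 e⁻ (Z=79). Sn^4+ < Pb^4+ (same group, period 5 vs 6); Pb^4+ < Tl^3+ (both 78 e⁻, Z=82>81); Tl^3+ < Hg^2+ (isoelectronic, higher Z=81 is smaller); Hg^2+ < Au^+ (both 78 e⁻, Z=80>79).
Putting Pb^4+ in gives Sn^4+ < Pb^4+ < Tl^3+ < Hg^2+ < Au^+; it lands at slot 2.

2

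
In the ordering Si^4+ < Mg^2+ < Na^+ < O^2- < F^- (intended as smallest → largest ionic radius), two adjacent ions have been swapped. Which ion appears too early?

The pair O^2-, F^- is the wrong way round — they are isoelectronic (10 e⁻) and F has more protons than O (9 vs 8), making F^- smaller. All other adjacent pairs agree with periodic trends, so O^2- is the misplaced ion.

O^2-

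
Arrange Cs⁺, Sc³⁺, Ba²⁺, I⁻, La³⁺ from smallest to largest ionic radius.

Sc³⁺ < La³⁺ < Ba²⁺ < Cs⁺ < I⁻

Electron counts and nuclear charges: Sc³⁺: 18 e⁻, Z=21, La³⁺: 54 e⁻, Z=57, Ba²⁺: 54 e⁻, Z=56, Cs⁺: 54 e⁻, Z=55, I⁻: 54 e⁻, Z=53. Sc³⁺ < La³⁺ (same group, 2 shells fewer); La³⁺ < Ba²⁺ (both 54 e⁻, Z=57>56); Ba²⁺ < Cs⁺ (isoelectronic, higher Z=56 is smaller); Cs⁺ < I⁻ (both 54 e⁻, Z=55>53).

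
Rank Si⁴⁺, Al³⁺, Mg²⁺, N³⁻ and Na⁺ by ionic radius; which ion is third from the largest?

Mg²⁺

These species are isoelectronic with 10 electrons. The only difference is the number of protons: Si⁴⁺ (Z=14), Al³⁺ (Z=13), Mg²⁺ (Z=12), Na⁺ (Z=11), N³⁻ (Z=7). The strongest nuclear pull (Si⁴⁺) gives the smallest ion.
So the order is Si⁴⁺ < Al³⁺ < Mg²⁺ < Na⁺ < N³⁻; the 3rd-largest ion is Mg²⁺.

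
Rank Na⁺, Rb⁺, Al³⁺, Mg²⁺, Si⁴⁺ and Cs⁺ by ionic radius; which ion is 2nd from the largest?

First list Z and electron count for each: Si⁴⁺ (Z=14, 10 e⁻), Al³⁺ (Z=13, 10 e⁻), Mg²⁺ (Z=12, 10 e⁻), Na⁺ (Z=11, 10 e⁻), Rb⁺ (Z=37, 36 e⁻), Cs⁺ (Z=55, 54 e⁻). Si⁴⁺ < Al³⁺ (isoelectronic, higher Z=14 is smaller); Al³⁺ < Mg²⁺ (isoelectronic, higher Z=13 is smaller); Mg²⁺ < Na⁺ (isoelectronic, higher Z=12 is smaller); Na⁺ < Rb⁺ (same group, period 3 vs 5); Rb⁺ < Cs⁺ (same group, period 5 vs 6).
Full ascending order: Si⁴⁺ < Al³⁺ < Mg²⁺ < Na⁺ < Rb⁺ < Cs⁺. Counting from the largest, position 2 is Rb⁺.

Rb⁺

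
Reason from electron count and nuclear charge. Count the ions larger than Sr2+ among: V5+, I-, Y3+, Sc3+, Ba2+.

2

Work out protons and electrons: V5+ has 18 e⁻ (Z=23), Sc3+ has 18 e⁻ (Z=21), Y3+ has 36 e⁻ (Z=39), Sr2+ has 36 e⁻ (Z=38), Ba2+ has 54 e⁻ (Z=56), I- has 54 e⁻ (Z=53). V5+ < Sc3+ (isoelectronic, higher Z=23 is smaller); Sc3+ < Y3+ (same group, 1 shell fewer); Y3+ < Sr2+ (isoelectronic, higher Z=39 is smaller); Sr2+ < Ba2+ (same group, 1 shell fewer); Ba2+ < I- (both 54 e⁻, Z=56>53).
Ordering all of them (including Sr2+) by radius gives V5+ < Sc3+ < Y3+ < Sr2+ < Ba2+ < I-. Count: 2.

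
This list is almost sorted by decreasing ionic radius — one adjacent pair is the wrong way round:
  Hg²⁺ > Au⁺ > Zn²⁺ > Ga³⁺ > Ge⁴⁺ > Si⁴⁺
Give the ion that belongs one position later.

Hg²⁺

Check each adjacent pair. Hg²⁺ and Au⁺ are reversed: Hg²⁺ and Au⁺ share 78 electrons; the higher nuclear charge on Hg (Z=80) contracts it more, so Hg²⁺ < Au⁺. No other neighbouring pair contradicts the periodic trends, so Hg²⁺ is the ion listed too early.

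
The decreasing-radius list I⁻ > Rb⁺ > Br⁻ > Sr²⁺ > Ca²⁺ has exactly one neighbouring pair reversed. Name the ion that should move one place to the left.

Br⁻

Scanning neighbour by neighbour, only Rb⁺/Br⁻ violates a trend: both have 36 electrons but Z(Rb)=37 > Z(Br)=35, so Rb⁺ should be the smaller of the two. That makes Br⁻ the one sitting a position late relative to where it belongs.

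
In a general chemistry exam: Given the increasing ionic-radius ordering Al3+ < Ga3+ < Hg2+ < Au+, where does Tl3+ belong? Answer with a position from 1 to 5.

Work out protons and electrons: Al3+ (Z=13, 10 e⁻), Ga3+ (Z=31, 28 e⁻), Tl3+ (Z=81, 78 e⁻), Hg2+ (Z=80, 78 e⁻), Au+ (Z=79, 78 e⁻). Al3+ < Ga3+ (same group, period 3 vs 4); Ga3+ < Tl3+ (same group, period 4 vs 6); Tl3+ < Hg2+ (isoelectronic, higher Z=81 is smaller); Hg2+ < Au+ (isoelectronic, higher Z=80 is smaller).
With Tl3+ included the full order is Al3+ < Ga3+ < Tl3+ < Hg2+ < Au+, so it takes position 3.

3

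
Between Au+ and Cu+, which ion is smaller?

Cu+

These ions sit in one column with identical charge. Each step down the periodic table adds a principal shell, increasing the radius.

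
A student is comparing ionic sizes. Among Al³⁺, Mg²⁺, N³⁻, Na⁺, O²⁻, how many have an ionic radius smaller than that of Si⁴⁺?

0

Each ion has 10 electrons. The ranking follows nuclear charge in reverse — greater Z gives a smaller radius. Si⁴⁺ (Z=14), Al³⁺ (Z=13), Mg²⁺ (Z=12), Na⁺ (Z=11), O²⁻ (Z=8), N³⁻ (Z=7).
Placing each against Si⁴⁺: smaller — none; larger — Al³⁺, Mg²⁺, Na⁺, O²⁻, N³⁻. That's 0.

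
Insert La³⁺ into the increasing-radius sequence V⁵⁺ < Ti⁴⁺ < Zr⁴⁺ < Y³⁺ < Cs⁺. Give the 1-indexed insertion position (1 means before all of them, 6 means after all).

Electron counts and nuclear charges: V⁵⁺ has 18 e⁻ (Z=23), Ti⁴⁺ has 18 e⁻ (Z=22), Zr⁴⁺ has 36 e⁻ (Z=40), Y³⁺ has 36 e⁻ (Z=39), La³⁺ has 54 e⁻ (Z=57), Cs⁺ has 54 e⁻ (Z=55). V⁵⁺ < Ti⁴⁺ (isoelectronic, higher Z=23 is smaller); Ti⁴⁺ < Zr⁴⁺ (same group, 1 shell fewer); Zr⁴⁺ < Y³⁺ (both 36 e⁻, Z=40>39); Y³⁺ < La³⁺ (same group, period 5 vs 6); La³⁺ < Cs⁺ (both 54 e⁻, Z=57>55).
Merged order: V⁵⁺ < Ti⁴⁺ < Zr⁴⁺ < Y³⁺ < La³⁺ < Cs⁺ — La³⁺ is number 5.

5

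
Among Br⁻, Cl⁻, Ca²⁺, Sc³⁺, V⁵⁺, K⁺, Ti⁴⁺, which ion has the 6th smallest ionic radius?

Cl⁻

First list Z and electron count for each: V⁵⁺: 18 e⁻, Z=23, Ti⁴⁺: 18 e⁻, Z=22, Sc³⁺: 18 e⁻, Z=21, Ca²⁺: 18 e⁻, Z=20, K⁺: 18 e⁻, Z=19, Cl⁻: 18 e⁻, Z=17, Br⁻: 36 e⁻, Z=35. V⁵⁺ < Ti⁴⁺ (both 18 e⁻, Z=23>22); Ti⁴⁺ < Sc³⁺ (isoelectronic, higher Z=22 is smaller); Sc³⁺ < Ca²⁺ (isoelectronic, higher Z=21 is smaller); Ca²⁺ < K⁺ (both 18 e⁻, Z=20>19); K⁺ < Cl⁻ (isoelectronic, higher Z=19 is smaller); Cl⁻ < Br⁻ (same group, period 3 vs 4).
So the order is V⁵⁺ < Ti⁴⁺ < Sc³⁺ < Ca²⁺ < K⁺ < Cl⁻ < Br⁻; the 6th-smallest ion is Cl⁻.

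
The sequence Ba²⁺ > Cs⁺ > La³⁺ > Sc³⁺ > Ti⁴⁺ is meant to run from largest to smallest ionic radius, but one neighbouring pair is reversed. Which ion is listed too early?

Scanning neighbour by neighbour, only Ba²⁺/Cs⁺ violates a trend: both have 54 electrons but Z(Ba)=56 > Z(Cs)=55, so Ba²⁺ should be the smaller of the two. That makes Ba²⁺ the one sitting a position early relative to where it belongs.

Ba²⁺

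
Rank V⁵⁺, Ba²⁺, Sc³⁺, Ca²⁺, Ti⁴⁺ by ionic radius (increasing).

V⁵⁺ < Ti⁴⁺ < Sc³⁺ < Ca²⁺ < Ba²⁺

First list Z and electron count for each: V⁵⁺: 18 e⁻, Z=23, Ti⁴⁺: 18 e⁻, Z=22, Sc³⁺: 18 e⁻, Z=21, Ca²⁺: 18 e⁻, Z=20, Ba²⁺: 54 e⁻, Z=56. V⁵⁺ < Ti⁴⁺ (both 18 e⁻, Z=23>22); Ti⁴⁺ < Sc³⁺ (both 18 e⁻, Z=22>21); Sc³⁺ < Ca²⁺ (both 18 e⁻, Z=21>20); Ca²⁺ < Ba²⁺ (same group, period 4 vs 6).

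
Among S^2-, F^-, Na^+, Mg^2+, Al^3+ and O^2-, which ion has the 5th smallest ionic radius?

Electron counts and nuclear charges: Al^3+ (Z=13, 10 e⁻), Mg^2+ (Z=12, 10 e⁻), Na^+ (Z=11, 10 e⁻), F^- (Z=9, 10 e⁻), O^2- (Z=8, 10 e⁻), S^2- (Z=16, 18 e⁻). Al^3+ < Mg^2+ (both 10 e⁻, Z=13>12); Mg^2+ < Na^+ (both 10 e⁻, Z=12>11); Na^+ < F^- (both 10 e⁻, Z=11>9); F^- < O^2- (isoelectronic, higher Z=9 is smaller); O^2- < S^2- (same group, 1 shell fewer).
Ordering: Al^3+ < Mg^2+ < Na^+ < F^- < O^2- < S^2-. The 5th smallest is O^2-.

O^2-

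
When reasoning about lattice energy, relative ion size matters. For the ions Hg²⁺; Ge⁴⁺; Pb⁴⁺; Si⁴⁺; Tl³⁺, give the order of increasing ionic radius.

Si⁴⁺ < Ge⁴⁺ < Pb⁴⁺ < Tl³⁺ < Hg²⁺

Electron counts and nuclear charges: Si⁴⁺ (Z=14, 10 e⁻), Ge⁴⁺ (Z=32, 28 e⁻), Pb⁴⁺ (Z=82, 78 e⁻), Tl³⁺ (Z=81, 78 e⁻), Hg²⁺ (Z=80, 78 e⁻). Si⁴⁺ < Ge⁴⁺ (same group, period 3 vs 4); Ge⁴⁺ < Pb⁴⁺ (same group, period 4 vs 6); Pb⁴⁺ < Tl³⁺ (isoelectronic, higher Z=82 is smaller); Tl³⁺ < Hg²⁺ (both 78 e⁻, Z=81>80).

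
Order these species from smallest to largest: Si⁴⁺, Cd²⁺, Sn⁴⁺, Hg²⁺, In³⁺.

Work out protons and electrons: Si⁴⁺ (Z=14, 10 e⁻), Sn⁴⁺ (Z=50, 46 e⁻), In³⁺ (Z=49, 46 e⁻), Cd²⁺ (Z=48, 46 e⁻), Hg²⁺ (Z=80, 78 e⁻). Si⁴⁺ < Sn⁴⁺ (same group, period 3 vs 5); Sn⁴⁺ < In³⁺ (both 46 e⁻, Z=50>49); In³⁺ < Cd²⁺ (both 46 e⁻, Z=49>48); Cd²⁺ < Hg²⁺ (same group, 1 shell fewer).

Si⁴⁺ < Sn⁴⁺ < In³⁺ < Cd²⁺ < Hg²⁺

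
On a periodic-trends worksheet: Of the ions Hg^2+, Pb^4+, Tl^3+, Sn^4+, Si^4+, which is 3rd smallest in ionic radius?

Si^4+: 10 e⁻, Z=14, Sn^4+: 46 e⁻, Z=50, Pb^4+: 78 e⁻, Z=82, Tl^3+: 78 e⁻, Z=81, Hg^2+: 78 e⁻, Z=80. Si^4+ < Sn^4+ (same group, 2 shells fewer); Sn^4+ < Pb^4+ (same group, period 5 vs 6); Pb^4+ < Tl^3+ (both 78 e⁻, Z=82>81); Tl^3+ < Hg^2+ (both 78 e⁻, Z=81>80).
Full ascending order: Si^4+ < Sn^4+ < Pb^4+ < Tl^3+ < Hg^2+. Counting from the smallest, position 3 is Pb^4+.

Pb^4+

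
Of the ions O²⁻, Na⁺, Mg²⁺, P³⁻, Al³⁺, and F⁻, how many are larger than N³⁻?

Al³⁺ has 10 e⁻ (Z=13), Mg²⁺ has 10 e⁻ (Z=12), Na⁺ has 10 e⁻ (Z=11), F⁻ has 10 e⁻ (Z=9), O²⁻ has 10 e⁻ (Z=8), N³⁻ has 10 e⁻ (Z=7), P³⁻ has 18 e⁻ (Z=15). Al³⁺ < Mg²⁺ (isoelectronic, higher Z=13 is smaller); Mg²⁺ < Na⁺ (both 10 e⁻, Z=12>11); Na⁺ < F⁻ (isoelectronic, higher Z=11 is smaller); F⁻ < O²⁻ (isoelectronic, higher Z=9 is smaller); O²⁻ < N³⁻ (isoelectronic, higher Z=8 is smaller); N³⁻ < P³⁻ (same group, 1 shell fewer).
Placing each against N³⁻: smaller — Al³⁺, Mg²⁺, Na⁺, F⁻, O²⁻; larger — P³⁻. Count: 1.

1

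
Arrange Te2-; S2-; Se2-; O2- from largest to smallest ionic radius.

All are in the same group with charge -2. Radius grows down the group as n (the outermost shell) increases.

Te2- > Se2- > S2- > O2-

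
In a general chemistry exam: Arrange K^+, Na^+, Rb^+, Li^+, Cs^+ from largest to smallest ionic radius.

Cs^+ > Rb^+ > K^+ > Na^+ > Li^+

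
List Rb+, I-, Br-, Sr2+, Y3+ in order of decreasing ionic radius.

I- > Br- > Rb+ > Sr2+ > Y3+

Y3+ (Z=39, 36 e⁻), Sr2+ (Z=38, 36 e⁻), Rb+ (Z=37, 36 e⁻), Br- (Z=35, 36 e⁻), I- (Z=53, 54 e⁻). Y3+ < Sr2+ (isoelectronic, higher Z=39 is smaller); Sr2+ < Rb+ (both 36 e⁻, Z=38>37); Rb+ < Br- (both 36 e⁻, Z=37>35); Br- < I- (same group, period 4 vs 5).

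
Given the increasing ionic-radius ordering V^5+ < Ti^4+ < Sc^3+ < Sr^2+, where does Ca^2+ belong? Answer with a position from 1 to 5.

First list Z and electron count for each: V^5+ (Z=23, 18 e⁻), Ti^4+ (Z=22, 18 e⁻), Sc^3+ (Z=21, 18 e⁻), Ca^2+ (Z=20, 18 e⁻), Sr^2+ (Z=38, 36 e⁻). V^5+ < Ti^4+ (both 18 e⁻, Z=23>22); Ti^4+ < Sc^3+ (both 18 e⁻, Z=22>21); Sc^3+ < Ca^2+ (both 18 e⁻, Z=21>20); Ca^2+ < Sr^2+ (same group, 1 shell fewer).
Merged order: V^5+ < Ti^4+ < Sc^3+ < Ca^2+ < Sr^2+ — Ca^2+ is number 4.

4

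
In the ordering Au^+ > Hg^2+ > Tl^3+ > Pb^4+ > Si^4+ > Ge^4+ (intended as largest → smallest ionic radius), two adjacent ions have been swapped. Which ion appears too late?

The pair Si^4+, Ge^4+ is the wrong way round — Si^4+ and Ge^4+ are in one column with the same charge; the lighter period-3 ion has one fewer shell and is smaller. All other adjacent pairs agree with periodic trends, so Ge^4+ is the misplaced ion.

Ge^4+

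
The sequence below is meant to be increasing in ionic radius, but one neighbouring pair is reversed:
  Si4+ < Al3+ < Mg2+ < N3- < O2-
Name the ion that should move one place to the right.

Compare adjacent ions: they are isoelectronic (10 e⁻) and O has more protons than N (8 vs 7), making O2- smaller — yet in this increasing list N3- sits before O2-. Nothing else is reversed, so N3- should move one place to the right.

N3-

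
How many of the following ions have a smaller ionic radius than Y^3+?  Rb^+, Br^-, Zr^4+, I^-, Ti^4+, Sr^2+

2

Electron counts and nuclear charges: Ti^4+ has 18 e⁻ (Z=22), Zr^4+ has 36 e⁻ (Z=40), Y^3+ has 36 e⁻ (Z=39), Sr^2+ has 36 e⁻ (Z=38), Rb^+ has 36 e⁻ (Z=37), Br^- has 36 e⁻ (Z=35), I^- has 54 e⁻ (Z=53). Ti^4+ < Zr^4+ (same group, 1 shell fewer); Zr^4+ < Y^3+ (both 36 e⁻, Z=40>39); Y^3+ < Sr^2+ (both 36 e⁻, Z=39>38); Sr^2+ < Rb^+ (isoelectronic, higher Z=38 is smaller); Rb^+ < Br^- (isoelectronic, higher Z=37 is smaller); Br^- < I^- (same group, period 4 vs 5).
Overall: Ti^4+ < Zr^4+ < Y^3+ < Sr^2+ < Rb^+ < Br^- < I^-. Y^3+ has 2 below it and 4 above. Count: 2.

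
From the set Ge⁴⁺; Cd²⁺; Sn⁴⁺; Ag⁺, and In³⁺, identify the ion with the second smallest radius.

Sn⁴⁺

Electron counts and nuclear charges: Ge⁴⁺ has 28 e⁻ (Z=32), Sn⁴⁺ has 46 e⁻ (Z=50), In³⁺ has 46 e⁻ (Z=49), Cd²⁺ has 46 e⁻ (Z=48), Ag⁺ has 46 e⁻ (Z=47). Ge⁴⁺ < Sn⁴⁺ (same group, 1 shell fewer); Sn⁴⁺ < In³⁺ (both 46 e⁻, Z=50>49); In³⁺ < Cd²⁺ (both 46 e⁻, Z=49>48); Cd²⁺ < Ag⁺ (both 46 e⁻, Z=48>47).
Ordering: Ge⁴⁺ < Sn⁴⁺ < In³⁺ < Cd²⁺ < Ag⁺. The second smallest is Sn⁴⁺.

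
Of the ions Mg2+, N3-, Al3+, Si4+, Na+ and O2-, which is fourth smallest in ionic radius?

Na+

Isoelectronic series (10 e⁻ each). Size is set by nuclear charge: more protons means a smaller ion. Si4+ (Z=14), Al3+ (Z=13), Mg2+ (Z=12), Na+ (Z=11), O2- (Z=8), N3- (Z=7).
Full ascending order: Si4+ < Al3+ < Mg2+ < Na+ < O2- < N3-. Counting from the smallest, position 4 is Na+.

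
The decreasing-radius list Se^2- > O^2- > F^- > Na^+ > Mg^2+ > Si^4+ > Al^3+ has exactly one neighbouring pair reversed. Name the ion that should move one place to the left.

Scanning neighbour by neighbour, only Si^4+/Al^3+ violates a trend: both have 10 electrons but Z(Si)=14 > Z(Al)=13, so Si^4+ should be the smaller of the two. That makes Al^3+ the one sitting a position late relative to where it belongs.

Al^3+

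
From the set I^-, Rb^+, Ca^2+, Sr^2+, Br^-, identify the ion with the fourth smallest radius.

Tabulating Z and e⁻: Ca^2+ (Z=20, 18 e⁻), Sr^2+ (Z=38, 36 e⁻), Rb^+ (Z=37, 36 e⁻), Br^- (Z=35, 36 e⁻), I^- (Z=53, 54 e⁻). Ca^2+ < Sr^2+ (same group, 1 shell fewer); Sr^2+ < Rb^+ (isoelectronic, higher Z=38 is smaller); Rb^+ < Br^- (both 36 e⁻, Z=37>35); Br^- < I^- (same group, 1 shell fewer).
So the order is Ca^2+ < Sr^2+ < Rb^+ < Br^- < I^-; the 4th-smallest ion is Br^-.

Br^-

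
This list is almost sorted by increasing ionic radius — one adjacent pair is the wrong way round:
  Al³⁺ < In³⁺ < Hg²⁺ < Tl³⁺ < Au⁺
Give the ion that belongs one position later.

Check each adjacent pair. Hg²⁺ and Tl³⁺ are reversed: both have 78 electrons but Z(Tl)=81 > Z(Hg)=80, so Tl³⁺ should be the smaller of the two. No other neighbouring pair contradicts the periodic trends, so Hg²⁺ is the ion listed too early.

Hg²⁺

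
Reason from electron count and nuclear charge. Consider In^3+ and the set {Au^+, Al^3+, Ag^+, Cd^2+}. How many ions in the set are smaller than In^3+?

Electron counts and nuclear charges: Al^3+: 10 e⁻, Z=13, In^3+: 46 e⁻, Z=49, Cd^2+: 46 e⁻, Z=48, Ag^+: 46 e⁻, Z=47, Au^+: 78 e⁻, Z=79. Al^3+ < In^3+ (same group, period 3 vs 5); In^3+ < Cd^2+ (isoelectronic, higher Z=49 is smaller); Cd^2+ < Ag^+ (both 46 e⁻, Z=48>47); Ag^+ < Au^+ (same group, 1 shell fewer).
Relative to In^3+, the ions that are smaller are Al^3+. That's 1.

1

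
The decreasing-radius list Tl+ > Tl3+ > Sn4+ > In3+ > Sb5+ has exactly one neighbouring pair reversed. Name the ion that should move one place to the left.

In3+

Check each adjacent pair. Sn4+ and In3+ are reversed: both have 46 electrons but Z(Sn)=50 > Z(In)=49, so Sn4+ should be the smaller of the two. No other neighbouring pair contradicts the periodic trends, so In3+ is the ion listed too late.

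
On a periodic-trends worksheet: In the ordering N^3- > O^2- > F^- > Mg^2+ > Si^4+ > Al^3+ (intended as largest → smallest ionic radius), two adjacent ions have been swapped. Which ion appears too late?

Al^3+

Check each adjacent pair. Si^4+ and Al^3+ are reversed: they are isoelectronic (10 e⁻) and Si has more protons than Al (14 vs 13), making Si^4+ smaller. No other neighbouring pair contradicts the periodic trends, so Al^3+ is the ion listed too late.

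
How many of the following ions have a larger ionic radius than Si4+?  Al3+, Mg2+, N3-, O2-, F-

5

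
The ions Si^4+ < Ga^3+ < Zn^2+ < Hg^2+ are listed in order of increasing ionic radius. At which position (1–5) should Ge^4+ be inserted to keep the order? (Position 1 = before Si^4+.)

2

Work out protons and electrons: Si^4+ (Z=14, 10 e⁻), Ge^4+ (Z=32, 28 e⁻), Ga^3+ (Z=31, 28 e⁻), Zn^2+ (Z=30, 28 e⁻), Hg^2+ (Z=80, 78 e⁻). Si^4+ < Ge^4+ (same group, 1 shell fewer); Ge^4+ < Ga^3+ (both 28 e⁻, Z=32>31); Ga^3+ < Zn^2+ (both 28 e⁻, Z=31>30); Zn^2+ < Hg^2+ (same group, 2 shells fewer).
With Ge^4+ included the full order is Si^4+ < Ge^4+ < Ga^3+ < Zn^2+ < Hg^2+, so it takes position 2.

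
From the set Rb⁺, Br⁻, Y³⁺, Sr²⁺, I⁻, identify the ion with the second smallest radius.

Tabulating Z and e⁻: Y³⁺ has 36 e⁻ (Z=39), Sr²⁺ has 36 e⁻ (Z=38), Rb⁺ has 36 e⁻ (Z=37), Br⁻ has 36 e⁻ (Z=35), I⁻ has 54 e⁻ (Z=53). Y³⁺ < Sr²⁺ (both 36 e⁻, Z=39>38); Sr²⁺ < Rb⁺ (isoelectronic, higher Z=38 is smaller); Rb⁺ < Br⁻ (both 36 e⁻, Z=37>35); Br⁻ < I⁻ (same group, period 4 vs 5).
So the order is Y³⁺ < Sr²⁺ < Rb⁺ < Br⁻ < I⁻; the 2nd-smallest ion is Sr²⁺.

Sr²⁺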